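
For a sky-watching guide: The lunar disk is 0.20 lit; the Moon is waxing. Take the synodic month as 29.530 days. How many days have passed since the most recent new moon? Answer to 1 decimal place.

4.4 days

cos θ = 1 − 2f = 0.600, giving a principal value of 53.1°.
Waxing ⇒ before full, so θ = 53.1°.
Age = 29.530 × 53.1°/360° ≈ 4.36 days.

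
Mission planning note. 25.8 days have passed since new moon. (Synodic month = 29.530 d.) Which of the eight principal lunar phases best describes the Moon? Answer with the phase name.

waning crescent

θ ≈ 360° × 25.8/29.530 = 315°, which falls in the waning crescent sector.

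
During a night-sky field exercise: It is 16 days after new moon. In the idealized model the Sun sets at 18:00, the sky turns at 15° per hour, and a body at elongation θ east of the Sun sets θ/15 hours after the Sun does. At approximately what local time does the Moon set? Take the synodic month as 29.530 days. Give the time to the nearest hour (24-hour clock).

07:00

Elongation θ = 360° × 16/29.530 ≈ 195.1°.
Delay after the Sun = 195.1° / (15°/h) ≈ 13.00 h.
18:00 + 13.00 h ≈ 07:00 → 07:00 to the nearest hour.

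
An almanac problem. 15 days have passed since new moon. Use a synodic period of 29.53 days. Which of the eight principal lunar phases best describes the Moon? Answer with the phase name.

full moon

θ ≈ 360° × 15/29.53 = 183°, which falls in the full moon sector.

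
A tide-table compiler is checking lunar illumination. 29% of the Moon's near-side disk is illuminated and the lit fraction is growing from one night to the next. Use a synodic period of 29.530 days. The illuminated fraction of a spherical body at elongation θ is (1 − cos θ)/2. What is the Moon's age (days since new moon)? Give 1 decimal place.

5.3 days

Invert f = (1 − cos θ)/2 to get cos θ = 1 − 2(0.29) = 0.420, hence θ₀ = arccos 0.420 = 65.2°.
The Moon is waxing (0°–180°), so θ = 65.2° directly.
At 360°/29.530 d per day, 65.2° corresponds to 5.35 days.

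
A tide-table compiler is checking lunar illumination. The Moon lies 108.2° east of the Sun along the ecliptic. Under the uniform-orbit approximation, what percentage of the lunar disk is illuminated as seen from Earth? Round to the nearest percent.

f = (1 − cos 108.2°)/2 = (1 − (-0.312))/2 ≈ 0.656, i.e. 66%.

66%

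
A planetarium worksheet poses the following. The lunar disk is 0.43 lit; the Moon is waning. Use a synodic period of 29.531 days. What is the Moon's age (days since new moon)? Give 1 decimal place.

22.8 days

Invert f = (1 − cos θ)/2 to get cos θ = 1 − 2(0.43) = 0.140, hence θ₀ = arccos 0.140 = 82.0°.
Waning ⇒ past full, so θ = 360° − 82.0° = 278.0°.
That fraction of the synodic month is 278.0/360 × 29.531 d ≈ 22.81 d.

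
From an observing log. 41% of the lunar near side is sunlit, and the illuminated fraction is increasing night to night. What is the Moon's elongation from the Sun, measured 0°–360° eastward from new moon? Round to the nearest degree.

80°

cos θ = 1 − 2f = 0.180, giving a principal value of 79.6°.
Before full moon the principal value applies: θ = 79.6°.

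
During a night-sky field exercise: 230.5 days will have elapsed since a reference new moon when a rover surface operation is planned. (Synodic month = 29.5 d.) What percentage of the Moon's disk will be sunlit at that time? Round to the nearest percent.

230.5/29.5 = 7.814 lunations, so 7 complete cycles and 24.00 d into the next.
Elongation θ = 360° × 24.00/29.5 ≈ 292.9°.
cos 292.9° = 0.389, so f = (1 − 0.389)/2 = 0.306, so 31%.

31%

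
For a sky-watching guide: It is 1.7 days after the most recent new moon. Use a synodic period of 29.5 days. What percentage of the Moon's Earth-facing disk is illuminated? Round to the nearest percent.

3%

The Moon has covered 1.7/29.5 of its cycle, so θ ≈ 360° × 1.7/29.5 = 20.7°.
cos 20.7° = 0.935, so f = (1 − 0.935)/2 = 0.032, so 3%.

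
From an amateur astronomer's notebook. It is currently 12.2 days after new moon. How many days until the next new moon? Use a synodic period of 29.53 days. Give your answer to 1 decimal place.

17.3 days

The next new moon completes the synodic month: 29.53 − 12.2 = 17.330 days.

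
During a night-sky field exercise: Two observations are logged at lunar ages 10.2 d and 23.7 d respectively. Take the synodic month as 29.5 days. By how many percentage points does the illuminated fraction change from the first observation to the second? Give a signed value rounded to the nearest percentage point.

θ₁ = 360° × 10.2/29.5 = 124.5°, f₁ = (1 − cos θ₁)/2 = 0.783.
θ₂ = 360° × 23.7/29.5 = 289.2°, f₂ = (1 − cos θ₂)/2 = 0.335.
Change = f₂ − f₁ = -0.448 → -45 percentage points.

-45 pp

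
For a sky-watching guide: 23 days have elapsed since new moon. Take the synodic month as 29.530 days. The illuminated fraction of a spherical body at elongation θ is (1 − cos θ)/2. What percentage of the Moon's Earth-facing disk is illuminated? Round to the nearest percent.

41%

Elongation θ = 360° × 23/29.530 ≈ 280.4°.
With cos θ = 0.180, the lit fraction is (1 − 0.180)/2 ≈ 0.410, so 41%.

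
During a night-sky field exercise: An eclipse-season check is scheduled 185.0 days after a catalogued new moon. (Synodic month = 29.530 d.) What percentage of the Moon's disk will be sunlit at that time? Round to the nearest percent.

55%

185.0/29.530 = 6.265 lunations, so 6 complete cycles and 7.82 d into the next.
Phase angle: θ = 360°·(7.82 d)/(29.530 d) = 95.3°.
cos 95.3° = (-0.093), so f = (1 − (-0.093))/2 = 0.546, so 55%.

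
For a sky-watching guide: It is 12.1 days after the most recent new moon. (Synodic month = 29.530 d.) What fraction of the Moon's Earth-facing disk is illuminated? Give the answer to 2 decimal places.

Phase angle: θ = 360°·(12.1 d)/(29.530 d) = 147.5°.
Illuminated fraction = (1 − cos 147.5°)/2 = (1 − (-0.843))/2 ≈ 0.922.

0.92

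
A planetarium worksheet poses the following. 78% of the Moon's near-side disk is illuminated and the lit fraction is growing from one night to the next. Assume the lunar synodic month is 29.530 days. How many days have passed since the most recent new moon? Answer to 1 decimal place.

Invert f = (1 − cos θ)/2 to get cos θ = 1 − 2(0.78) = -0.560, hence θ₀ = arccos -0.560 = 124.1°.
Before full moon the principal value applies: θ = 124.1°.
Age = 29.530 × 124.1°/360° ≈ 10.18 days.

10.2 days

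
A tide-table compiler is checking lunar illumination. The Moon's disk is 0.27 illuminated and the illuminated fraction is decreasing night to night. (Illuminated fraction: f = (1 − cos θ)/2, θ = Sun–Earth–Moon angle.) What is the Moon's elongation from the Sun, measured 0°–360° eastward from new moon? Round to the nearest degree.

Invert f = (1 − cos θ)/2 to get cos θ = 1 − 2(0.27) = 0.460, hence θ₀ = arccos 0.460 = 62.6°.
A waning Moon lies in 180°–360°, so θ = 360° − 62.6° = 297.4°.

297°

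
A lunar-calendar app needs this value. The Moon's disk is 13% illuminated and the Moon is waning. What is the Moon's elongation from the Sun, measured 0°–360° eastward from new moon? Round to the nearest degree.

Invert f = (1 − cos θ)/2 to get cos θ = 1 − 2(0.13) = 0.740, hence θ₀ = arccos 0.740 = 42.3°.
Waning ⇒ past full, so θ = 360° − 42.3° = 317.7°.

318°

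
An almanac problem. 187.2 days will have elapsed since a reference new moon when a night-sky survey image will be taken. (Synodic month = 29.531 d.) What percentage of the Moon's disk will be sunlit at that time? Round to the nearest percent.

187.2 d spans 6 complete synodic months (6 × 29.531 = 177.19 d) plus 10.01 d.
Elongation θ = 360° × 10.01/29.531 ≈ 122.1°.
Illuminated fraction = (1 − cos 122.1°)/2 = (1 − (-0.531))/2 ≈ 0.766, so 77%.

77%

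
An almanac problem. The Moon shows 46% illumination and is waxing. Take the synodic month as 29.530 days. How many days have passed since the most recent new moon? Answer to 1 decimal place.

cos θ = 1 − 2f = 0.080, giving a principal value of 85.4°.
Before full moon the principal value applies: θ = 85.4°.
At 360°/29.530 d per day, 85.4° corresponds to 7.01 days.

7.0 days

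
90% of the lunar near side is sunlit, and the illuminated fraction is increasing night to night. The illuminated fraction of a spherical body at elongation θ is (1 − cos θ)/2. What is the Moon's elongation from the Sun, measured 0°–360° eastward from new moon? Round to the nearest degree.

143°

Invert f = (1 − cos θ)/2 to get cos θ = 1 − 2(0.90) = -0.800, hence θ₀ = arccos -0.800 = 143.1°.
Before full moon the principal value applies: θ = 143.1°.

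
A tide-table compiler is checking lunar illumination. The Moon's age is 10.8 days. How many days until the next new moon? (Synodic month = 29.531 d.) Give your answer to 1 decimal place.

18.7 days

The next new moon completes the synodic month: 29.531 − 10.8 = 18.731 days.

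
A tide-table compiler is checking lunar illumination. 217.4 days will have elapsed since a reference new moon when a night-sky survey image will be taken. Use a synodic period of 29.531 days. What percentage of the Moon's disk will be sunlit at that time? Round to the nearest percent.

217.4 d spans 7 complete synodic months (7 × 29.531 = 206.72 d) plus 10.68 d.
Elongation θ = 360° × 10.68/29.531 ≈ 130.2°.
Illuminated fraction = (1 − cos 130.2°)/2 = (1 − (-0.646))/2 ≈ 0.823, so 82%.

82%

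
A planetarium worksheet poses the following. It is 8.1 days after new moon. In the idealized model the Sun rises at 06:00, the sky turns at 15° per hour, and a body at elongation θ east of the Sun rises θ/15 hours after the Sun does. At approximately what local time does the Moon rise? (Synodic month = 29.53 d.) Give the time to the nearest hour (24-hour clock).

13:00

The Moon has covered 8.1/29.53 of its cycle, so θ ≈ 360° × 8.1/29.53 = 98.7°.
The Moon trails the Sun by θ/15 = 98.7/15 ≈ 6.58 hours.
06:00 + 6.58 h ≈ 12:35 → 13:00 to the nearest hour.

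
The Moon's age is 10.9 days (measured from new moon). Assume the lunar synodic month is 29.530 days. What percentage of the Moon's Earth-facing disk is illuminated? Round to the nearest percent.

84%

Elongation θ = 360° × 10.9/29.530 ≈ 132.9°.
Illuminated fraction = (1 − cos 132.9°)/2 = (1 − (-0.680))/2 ≈ 0.840, so 84%.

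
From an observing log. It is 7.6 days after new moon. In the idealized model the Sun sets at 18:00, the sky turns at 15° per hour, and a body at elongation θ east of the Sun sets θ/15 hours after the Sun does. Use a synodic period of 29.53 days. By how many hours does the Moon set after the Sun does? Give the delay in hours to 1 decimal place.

Elongation θ = 360° × 7.6/29.53 ≈ 92.7°.
At 15° of sky rotation per hour, 92.7° corresponds to a 6.18 h lag.
So the Moon sets 6.18 h after the Sun.

6.2 h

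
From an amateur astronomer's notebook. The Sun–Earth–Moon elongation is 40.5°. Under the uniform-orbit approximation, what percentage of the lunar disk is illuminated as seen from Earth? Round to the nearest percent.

f = (1 − cos 40.5°)/2 = (1 − 0.760)/2 ≈ 0.120, i.e. 12%.

12%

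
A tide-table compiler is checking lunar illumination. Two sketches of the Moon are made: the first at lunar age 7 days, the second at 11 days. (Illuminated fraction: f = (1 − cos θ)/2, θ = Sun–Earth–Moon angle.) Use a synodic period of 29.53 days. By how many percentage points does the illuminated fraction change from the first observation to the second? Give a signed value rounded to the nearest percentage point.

θ₁ = 360° × 7/29.53 = 85.3°, f₁ = (1 − cos θ₁)/2 = 0.459.
θ₂ = 360° × 11/29.53 = 134.1°, f₂ = (1 − cos θ₂)/2 = 0.848.
Change = f₂ − f₁ = +0.389 → +39 percentage points.

+39 percentage points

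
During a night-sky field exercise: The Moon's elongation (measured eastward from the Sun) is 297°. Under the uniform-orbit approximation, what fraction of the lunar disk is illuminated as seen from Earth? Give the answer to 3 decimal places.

0.273

cos 297° = 0.454, so f = (1 − 0.454)/2 = 0.273.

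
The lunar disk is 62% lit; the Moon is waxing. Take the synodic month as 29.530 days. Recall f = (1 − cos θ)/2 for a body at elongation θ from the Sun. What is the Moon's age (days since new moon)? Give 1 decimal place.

8.5 days

cos θ = 1 − 2f = -0.240, giving a principal value of 103.9°.
The Moon is waxing (0°–180°), so θ = 103.9° directly.
That fraction of the synodic month is 103.9/360 × 29.530 d ≈ 8.52 d.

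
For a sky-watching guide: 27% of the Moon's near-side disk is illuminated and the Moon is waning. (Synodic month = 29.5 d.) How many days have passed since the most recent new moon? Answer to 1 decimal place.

Invert f = (1 − cos θ)/2 to get cos θ = 1 − 2(0.27) = 0.460, hence θ₀ = arccos 0.460 = 62.6°.
Since the Moon is past full (waning), take the reflex angle: θ = 360° − 62.6° = 297.4°.
At 360°/29.5 d per day, 297.4° corresponds to 24.37 days.

24.4 days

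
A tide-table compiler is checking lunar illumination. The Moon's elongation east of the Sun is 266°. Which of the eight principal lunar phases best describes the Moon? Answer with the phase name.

266° lies in the last quarter sector of the 8-phase cycle.

last quarter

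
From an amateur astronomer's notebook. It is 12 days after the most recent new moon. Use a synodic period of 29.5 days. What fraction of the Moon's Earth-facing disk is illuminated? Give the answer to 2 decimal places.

The Moon has covered 12/29.5 of its cycle, so θ ≈ 360° × 12/29.5 = 146.4°.
Illuminated fraction = (1 − cos 146.4°)/2 = (1 − (-0.833))/2 ≈ 0.917.

0.92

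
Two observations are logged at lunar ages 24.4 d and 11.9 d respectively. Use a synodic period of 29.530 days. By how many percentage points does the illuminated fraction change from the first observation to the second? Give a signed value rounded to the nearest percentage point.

+64 percentage points

First observation: θ = 360°·24.4/29.530 = 297.5°, so f = 0.269.
Second observation: θ = 145.1°, f = 0.910.
Δf = 0.910 − 0.269 = +0.641, i.e. +64 pp.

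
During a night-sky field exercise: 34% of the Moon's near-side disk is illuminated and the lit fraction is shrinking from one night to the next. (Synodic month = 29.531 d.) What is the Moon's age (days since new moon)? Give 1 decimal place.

Invert f = (1 − cos θ)/2 to get cos θ = 1 − 2(0.34) = 0.320, hence θ₀ = arccos 0.320 = 71.3°.
Since the Moon is past full (waning), take the reflex angle: θ = 360° − 71.3° = 288.7°.
Age = 29.531 × 288.7°/360° ≈ 23.68 days.

23.7 days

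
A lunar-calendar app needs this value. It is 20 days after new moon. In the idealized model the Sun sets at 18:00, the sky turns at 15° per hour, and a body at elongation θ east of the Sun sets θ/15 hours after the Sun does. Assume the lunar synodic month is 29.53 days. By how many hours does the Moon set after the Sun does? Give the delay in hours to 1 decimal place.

16.3 h

Elongation θ = 360° × 20/29.53 ≈ 243.8°.
At 15° of sky rotation per hour, 243.8° corresponds to a 16.25 h lag.
So the Moon sets 16.25 h after the Sun.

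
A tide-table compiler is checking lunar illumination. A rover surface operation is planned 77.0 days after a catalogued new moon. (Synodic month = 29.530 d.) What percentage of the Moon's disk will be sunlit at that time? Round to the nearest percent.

77.0/29.530 = 2.608 lunations, so 2 complete cycles and 17.94 d into the next.
Phase angle: θ = 360°·(17.94 d)/(29.530 d) = 218.7°.
cos 218.7° = (-0.780), so f = (1 − (-0.780))/2 = 0.890, so 89%.

89%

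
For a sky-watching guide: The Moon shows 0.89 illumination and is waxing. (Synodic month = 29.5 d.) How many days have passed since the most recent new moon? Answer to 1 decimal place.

11.6 days

Invert f = (1 − cos θ)/2 to get cos θ = 1 − 2(0.89) = -0.780, hence θ₀ = arccos -0.780 = 141.3°.
The Moon is waxing (0°–180°), so θ = 141.3° directly.
That fraction of the synodic month is 141.3/360 × 29.5 d ≈ 11.58 d.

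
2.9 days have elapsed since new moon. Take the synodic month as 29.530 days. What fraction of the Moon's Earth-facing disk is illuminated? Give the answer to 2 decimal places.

The Moon has covered 2.9/29.530 of its cycle, so θ ≈ 360° × 2.9/29.530 = 35.4°.
Illuminated fraction = (1 − cos 35.4°)/2 = (1 − 0.816)/2 ≈ 0.092.

0.09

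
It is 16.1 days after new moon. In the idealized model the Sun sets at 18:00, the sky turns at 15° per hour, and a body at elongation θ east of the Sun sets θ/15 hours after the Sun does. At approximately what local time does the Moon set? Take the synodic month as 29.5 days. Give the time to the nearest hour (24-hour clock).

The Moon has covered 16.1/29.5 of its cycle, so θ ≈ 360° × 16.1/29.5 = 196.5°.
The Moon trails the Sun by θ/15 = 196.5/15 ≈ 13.10 hours.
18:00 + 13.10 h ≈ 07:06 → 07:00 to the nearest hour.

07:00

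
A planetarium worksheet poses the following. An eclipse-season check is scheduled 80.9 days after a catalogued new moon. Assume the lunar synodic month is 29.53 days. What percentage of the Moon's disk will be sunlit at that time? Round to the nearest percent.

53%

80.9/29.53 = 2.740 lunations, so 2 complete cycles and 21.84 d into the next.
Phase angle: θ = 360°·(21.84 d)/(29.53 d) = 266.3°.
Illuminated fraction = (1 − cos 266.3°)/2 = (1 − (-0.065))/2 ≈ 0.533, so 53%.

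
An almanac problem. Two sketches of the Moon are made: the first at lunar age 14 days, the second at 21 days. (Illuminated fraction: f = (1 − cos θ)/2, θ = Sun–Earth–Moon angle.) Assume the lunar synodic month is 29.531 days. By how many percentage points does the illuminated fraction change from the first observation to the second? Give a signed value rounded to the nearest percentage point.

-37 percentage points

θ₁ = 360° × 14/29.531 = 170.7°, f₁ = (1 − cos θ₁)/2 = 0.993.
θ₂ = 360° × 21/29.531 = 256.0°, f₂ = (1 − cos θ₂)/2 = 0.621.
Change = f₂ − f₁ = -0.372 → -37 percentage points.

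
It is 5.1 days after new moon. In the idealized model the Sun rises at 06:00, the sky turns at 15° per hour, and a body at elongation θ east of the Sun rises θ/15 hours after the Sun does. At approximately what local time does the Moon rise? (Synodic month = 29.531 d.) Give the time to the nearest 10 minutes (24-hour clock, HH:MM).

Phase angle: θ = 360°·(5.1 d)/(29.531 d) = 62.2°.
The Moon trails the Sun by θ/15 = 62.2/15 ≈ 4.14 hours.
06:00 + 4.145 h ≈ 10:09 → 10:10 to the nearest ten minutes.

10:10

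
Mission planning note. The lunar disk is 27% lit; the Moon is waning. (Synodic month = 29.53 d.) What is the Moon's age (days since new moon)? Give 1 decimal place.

Invert f = (1 − cos θ)/2 to get cos θ = 1 − 2(0.27) = 0.460, hence θ₀ = arccos 0.460 = 62.6°.
A waning Moon lies in 180°–360°, so θ = 360° − 62.6° = 297.4°.
At 360°/29.53 d per day, 297.4° corresponds to 24.39 days.

24.4 days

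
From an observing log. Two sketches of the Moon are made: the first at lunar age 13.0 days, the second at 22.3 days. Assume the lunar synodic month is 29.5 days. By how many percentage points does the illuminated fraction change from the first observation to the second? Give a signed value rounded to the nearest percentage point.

First observation: θ = 360°·13.0/29.5 = 158.6°, so f = 0.966.
Second observation: θ = 272.1°, f = 0.481.
Δf = 0.481 − 0.966 = -0.484, i.e. -48 pp.

-48 pp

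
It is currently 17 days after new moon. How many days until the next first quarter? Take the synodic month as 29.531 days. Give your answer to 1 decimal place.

First quarter occurs at elongation 90°, i.e. at age 29.531 × 90/360 = 7.383 d.
Already past this cycle's first quarter; the next is at 7.383 + 29.531 = 36.914 d, so 36.914 − 17 = 19.914 days.

19.9 days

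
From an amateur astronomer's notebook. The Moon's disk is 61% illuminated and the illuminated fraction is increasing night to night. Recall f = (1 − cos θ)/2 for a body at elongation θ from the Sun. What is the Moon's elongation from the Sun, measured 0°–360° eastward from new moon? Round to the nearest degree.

103°

From f = (1 − cos θ)/2: cos θ = 1 − 2×0.61 = -0.220; arccos → 102.7°.
The Moon is waxing (0°–180°), so θ = 102.7° directly.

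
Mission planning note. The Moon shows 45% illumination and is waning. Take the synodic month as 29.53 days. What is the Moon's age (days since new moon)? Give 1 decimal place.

22.6 days

From f = (1 − cos θ)/2: cos θ = 1 − 2×0.45 = 0.100; arccos → 84.3°.
A waning Moon lies in 180°–360°, so θ = 360° − 84.3° = 275.7°.
That fraction of the synodic month is 275.7/360 × 29.53 d ≈ 22.62 d.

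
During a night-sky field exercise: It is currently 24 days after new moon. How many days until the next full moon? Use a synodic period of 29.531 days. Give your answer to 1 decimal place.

Full moon occurs at elongation 180°, i.e. at age 29.531 × 180/360 = 14.765 d.
This lunation's full moon (14.765 d) has passed, so add one period: 44.296 − 24 = 20.296 days.

20.3 days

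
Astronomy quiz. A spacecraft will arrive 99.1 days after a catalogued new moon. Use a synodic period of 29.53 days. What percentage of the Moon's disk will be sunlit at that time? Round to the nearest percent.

81%

Reduce mod P: 99.1 − 3×29.53 = 10.51 d into the current lunation.
Elongation θ = 360° × 10.51/29.53 ≈ 128.1°.
cos 128.1° = (-0.617), so f = (1 − (-0.617))/2 = 0.809, so 81%.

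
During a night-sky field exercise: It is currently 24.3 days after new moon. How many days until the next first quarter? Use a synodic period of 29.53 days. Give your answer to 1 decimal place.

12.6 days

First quarter occurs at elongation 90°, i.e. at age 29.53 × 90/360 = 7.383 d.
Already past this cycle's first quarter; the next is at 7.383 + 29.53 = 36.913 d, so 36.913 − 24.3 = 12.613 days.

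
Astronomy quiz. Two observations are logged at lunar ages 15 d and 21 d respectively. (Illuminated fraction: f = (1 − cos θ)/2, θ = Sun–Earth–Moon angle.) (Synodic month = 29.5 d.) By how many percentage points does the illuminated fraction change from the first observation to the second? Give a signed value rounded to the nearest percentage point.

-38 percentage points

First observation: θ = 360°·15/29.5 = 183.1°, so f = 0.999.
Second observation: θ = 256.3°, f = 0.619.
Δf = 0.619 − 0.999 = -0.381, i.e. -38 pp.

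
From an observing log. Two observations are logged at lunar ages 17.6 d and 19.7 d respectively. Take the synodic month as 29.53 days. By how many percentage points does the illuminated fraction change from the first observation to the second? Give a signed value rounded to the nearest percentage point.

θ₁ = 360° × 17.6/29.53 = 214.6°, f₁ = (1 − cos θ₁)/2 = 0.912.
θ₂ = 360° × 19.7/29.53 = 240.2°, f₂ = (1 − cos θ₂)/2 = 0.749.
Change = f₂ − f₁ = -0.163 → -16 percentage points.

-16 percentage points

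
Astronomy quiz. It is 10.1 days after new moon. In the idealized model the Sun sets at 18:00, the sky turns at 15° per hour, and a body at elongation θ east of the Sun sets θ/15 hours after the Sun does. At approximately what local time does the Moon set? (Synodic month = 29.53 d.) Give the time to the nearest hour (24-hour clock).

Phase angle: θ = 360°·(10.1 d)/(29.53 d) = 123.1°.
Delay after the Sun = 123.1° / (15°/h) ≈ 8.21 h.
18:00 + 8.21 h ≈ 02:13 → 02:00 to the nearest hour.

02:00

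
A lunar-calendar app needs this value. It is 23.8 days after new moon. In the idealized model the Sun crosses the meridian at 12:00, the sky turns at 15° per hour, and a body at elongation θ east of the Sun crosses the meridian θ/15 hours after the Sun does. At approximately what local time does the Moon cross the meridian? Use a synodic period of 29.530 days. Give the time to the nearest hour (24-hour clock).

07:00

Elongation θ = 360° × 23.8/29.530 ≈ 290.1°.
Delay after the Sun = 290.1° / (15°/h) ≈ 19.34 h.
12:00 + 19.34 h ≈ 07:21 → 07:00 to the nearest hour.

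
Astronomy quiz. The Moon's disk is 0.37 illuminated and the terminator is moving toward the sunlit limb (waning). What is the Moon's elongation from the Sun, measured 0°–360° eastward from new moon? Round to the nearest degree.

285°

Invert f = (1 − cos θ)/2 to get cos θ = 1 − 2(0.37) = 0.260, hence θ₀ = arccos 0.260 = 74.9°.
A waning Moon lies in 180°–360°, so θ = 360° − 74.9° = 285.1°.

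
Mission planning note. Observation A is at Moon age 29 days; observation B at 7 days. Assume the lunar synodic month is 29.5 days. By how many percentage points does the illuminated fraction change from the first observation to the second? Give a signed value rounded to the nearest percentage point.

θ₁ = 360° × 29/29.5 = 353.9°, f₁ = (1 − cos θ₁)/2 = 0.003.
θ₂ = 360° × 7/29.5 = 85.4°, f₂ = (1 − cos θ₂)/2 = 0.460.
Change = f₂ − f₁ = +0.457 → +46 percentage points.

+46 percentage points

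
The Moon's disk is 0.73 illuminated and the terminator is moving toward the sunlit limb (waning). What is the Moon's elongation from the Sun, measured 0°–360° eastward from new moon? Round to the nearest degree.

243°

From f = (1 − cos θ)/2: cos θ = 1 − 2×0.73 = -0.460; arccos → 117.4°.
Since the Moon is past full (waning), take the reflex angle: θ = 360° − 117.4° = 242.6°.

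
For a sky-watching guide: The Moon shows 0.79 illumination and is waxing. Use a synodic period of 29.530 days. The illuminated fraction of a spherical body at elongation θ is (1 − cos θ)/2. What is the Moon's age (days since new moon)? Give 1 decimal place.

From f = (1 − cos θ)/2: cos θ = 1 − 2×0.79 = -0.580; arccos → 125.5°.
The Moon is waxing (0°–180°), so θ = 125.5° directly.
That fraction of the synodic month is 125.5/360 × 29.530 d ≈ 10.29 d.

10.3 days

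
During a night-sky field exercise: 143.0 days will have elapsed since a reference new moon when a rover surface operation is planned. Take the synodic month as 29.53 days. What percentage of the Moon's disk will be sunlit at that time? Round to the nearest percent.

23%

Reduce mod P: 143.0 − 4×29.53 = 24.88 d into the current lunation.
The Moon has covered 24.88/29.53 of its cycle, so θ ≈ 360° × 24.88/29.53 = 303.3°.
With cos θ = 0.549, the lit fraction is (1 − 0.549)/2 ≈ 0.225, so 23%.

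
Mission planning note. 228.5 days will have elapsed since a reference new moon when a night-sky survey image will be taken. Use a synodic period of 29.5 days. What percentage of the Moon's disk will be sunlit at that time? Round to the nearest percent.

Reduce mod P: 228.5 − 7×29.5 = 22.00 d into the current lunation.
Phase angle: θ = 360°·(22.00 d)/(29.5 d) = 268.5°.
Illuminated fraction = (1 − cos 268.5°)/2 = (1 − (-0.027))/2 ≈ 0.513, so 51%.

51%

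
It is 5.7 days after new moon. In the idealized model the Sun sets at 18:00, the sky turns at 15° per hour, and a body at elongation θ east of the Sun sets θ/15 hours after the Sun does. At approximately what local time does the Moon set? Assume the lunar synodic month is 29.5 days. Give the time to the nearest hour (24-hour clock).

23:00

Elongation θ = 360° × 5.7/29.5 ≈ 69.6°.
Delay after the Sun = 69.6° / (15°/h) ≈ 4.64 h.
18:00 + 4.64 h ≈ 22:38 → 23:00 to the nearest hour.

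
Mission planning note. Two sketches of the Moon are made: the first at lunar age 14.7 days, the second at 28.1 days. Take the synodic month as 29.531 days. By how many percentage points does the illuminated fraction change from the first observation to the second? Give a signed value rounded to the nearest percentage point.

-98 percentage points

First observation: θ = 360°·14.7/29.531 = 179.2°, so f = 1.000.
Second observation: θ = 342.6°, f = 0.023.
Δf = 0.023 − 1.000 = -0.977, i.e. -98 pp.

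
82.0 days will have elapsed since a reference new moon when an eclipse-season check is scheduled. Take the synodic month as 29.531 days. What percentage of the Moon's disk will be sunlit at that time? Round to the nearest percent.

42%

82.0 d spans 2 complete synodic months (2 × 29.531 = 59.06 d) plus 22.94 d.
The Moon has covered 22.94/29.531 of its cycle, so θ ≈ 360° × 22.94/29.531 = 279.6°.
With cos θ = 0.167, the lit fraction is (1 − 0.167)/2 ≈ 0.416, so 42%.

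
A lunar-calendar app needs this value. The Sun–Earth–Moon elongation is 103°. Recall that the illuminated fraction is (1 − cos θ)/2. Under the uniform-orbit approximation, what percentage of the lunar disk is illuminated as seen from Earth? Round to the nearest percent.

61%

Half-versine of 103°: (1 − (-0.225))/2 = 0.612, i.e. 61%.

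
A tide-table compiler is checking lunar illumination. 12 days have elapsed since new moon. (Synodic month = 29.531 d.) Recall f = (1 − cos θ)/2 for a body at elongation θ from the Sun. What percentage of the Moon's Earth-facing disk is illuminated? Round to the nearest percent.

The Moon has covered 12/29.531 of its cycle, so θ ≈ 360° × 12/29.531 = 146.3°.
Illuminated fraction = (1 − cos 146.3°)/2 = (1 − (-0.832))/2 ≈ 0.916, so 92%.

92%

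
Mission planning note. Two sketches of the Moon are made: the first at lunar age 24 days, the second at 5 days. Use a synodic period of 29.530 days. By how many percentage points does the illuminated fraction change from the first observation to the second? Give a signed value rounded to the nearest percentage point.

First observation: θ = 360°·24/29.530 = 292.6°, so f = 0.308.
Second observation: θ = 61.0°, f = 0.257.
Δf = 0.257 − 0.308 = -0.051, i.e. -5 pp.

-5 percentage points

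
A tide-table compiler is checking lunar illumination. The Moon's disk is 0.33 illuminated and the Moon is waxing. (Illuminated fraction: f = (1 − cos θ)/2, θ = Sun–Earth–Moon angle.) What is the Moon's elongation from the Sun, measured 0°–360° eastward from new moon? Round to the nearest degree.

70°

cos θ = 1 − 2f = 0.340, giving a principal value of 70.1°.
Before full moon the principal value applies: θ = 70.1°.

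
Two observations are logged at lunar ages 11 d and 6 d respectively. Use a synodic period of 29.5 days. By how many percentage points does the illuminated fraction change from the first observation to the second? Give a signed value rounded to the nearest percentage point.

-49 percentage points

θ₁ = 360° × 11/29.5 = 134.2°, f₁ = (1 − cos θ₁)/2 = 0.849.
θ₂ = 360° × 6/29.5 = 73.2°, f₂ = (1 − cos θ₂)/2 = 0.356.
Change = f₂ − f₁ = -0.493 → -49 percentage points.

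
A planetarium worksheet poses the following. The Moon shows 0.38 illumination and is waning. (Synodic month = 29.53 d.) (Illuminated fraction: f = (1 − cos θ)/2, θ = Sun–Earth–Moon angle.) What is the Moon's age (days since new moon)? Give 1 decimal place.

cos θ = 1 − 2f = 0.240, giving a principal value of 76.1°.
Waning ⇒ past full, so θ = 360° − 76.1° = 283.9°.
That fraction of the synodic month is 283.9/360 × 29.53 d ≈ 23.29 d.

23.3 days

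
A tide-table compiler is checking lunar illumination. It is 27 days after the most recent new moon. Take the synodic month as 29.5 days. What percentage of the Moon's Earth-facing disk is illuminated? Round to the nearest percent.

7%

Phase angle: θ = 360°·(27 d)/(29.5 d) = 329.5°.
Illuminated fraction = (1 − cos 329.5°)/2 = (1 − 0.862)/2 ≈ 0.069, so 7%.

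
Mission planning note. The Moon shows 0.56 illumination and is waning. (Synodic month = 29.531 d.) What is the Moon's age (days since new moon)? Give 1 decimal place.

From f = (1 − cos θ)/2: cos θ = 1 − 2×0.56 = -0.120; arccos → 96.9°.
Since the Moon is past full (waning), take the reflex angle: θ = 360° − 96.9° = 263.1°.
Age = 29.531 × 263.1°/360° ≈ 21.58 days.

21.6 days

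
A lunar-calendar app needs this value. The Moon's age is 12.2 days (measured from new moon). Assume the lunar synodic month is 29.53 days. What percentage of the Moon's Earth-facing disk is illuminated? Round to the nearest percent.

The Moon has covered 12.2/29.53 of its cycle, so θ ≈ 360° × 12.2/29.53 = 148.7°.
cos 148.7° = (-0.855), so f = (1 − (-0.855))/2 = 0.927, so 93%.

93%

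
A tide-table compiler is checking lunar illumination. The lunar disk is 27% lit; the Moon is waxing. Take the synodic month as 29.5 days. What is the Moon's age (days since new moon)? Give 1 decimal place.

Invert f = (1 − cos θ)/2 to get cos θ = 1 − 2(0.27) = 0.460, hence θ₀ = arccos 0.460 = 62.6°.
Before full moon the principal value applies: θ = 62.6°.
That fraction of the synodic month is 62.6/360 × 29.5 d ≈ 5.13 d.

5.1 days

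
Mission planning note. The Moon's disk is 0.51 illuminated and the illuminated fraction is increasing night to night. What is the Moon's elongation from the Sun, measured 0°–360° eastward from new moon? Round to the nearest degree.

91°

Invert f = (1 − cos θ)/2 to get cos θ = 1 − 2(0.51) = -0.020, hence θ₀ = arccos -0.020 = 91.1°.
Before full moon the principal value applies: θ = 91.1°.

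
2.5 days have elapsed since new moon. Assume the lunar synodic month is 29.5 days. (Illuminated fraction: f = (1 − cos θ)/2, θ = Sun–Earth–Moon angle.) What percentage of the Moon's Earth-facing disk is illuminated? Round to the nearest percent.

The Moon has covered 2.5/29.5 of its cycle, so θ ≈ 360° × 2.5/29.5 = 30.5°.
cos 30.5° = 0.862, so f = (1 − 0.862)/2 = 0.069, so 7%.

7%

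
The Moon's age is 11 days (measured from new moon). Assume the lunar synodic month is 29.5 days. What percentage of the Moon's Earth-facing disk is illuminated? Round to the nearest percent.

85%

Elongation θ = 360° × 11/29.5 ≈ 134.2°.
With cos θ = (-0.698), the lit fraction is (1 − (-0.698))/2 ≈ 0.849, so 85%.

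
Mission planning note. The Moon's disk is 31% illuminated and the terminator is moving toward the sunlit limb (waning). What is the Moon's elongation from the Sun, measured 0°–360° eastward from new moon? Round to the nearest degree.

292°

cos θ = 1 − 2f = 0.380, giving a principal value of 67.7°.
Since the Moon is past full (waning), take the reflex angle: θ = 360° − 67.7° = 292.3°.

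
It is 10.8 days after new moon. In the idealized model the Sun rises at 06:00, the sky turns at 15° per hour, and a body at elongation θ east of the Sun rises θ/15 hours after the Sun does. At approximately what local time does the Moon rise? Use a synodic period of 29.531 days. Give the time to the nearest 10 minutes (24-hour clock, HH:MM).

The Moon has covered 10.8/29.531 of its cycle, so θ ≈ 360° × 10.8/29.531 = 131.7°.
The Moon trails the Sun by θ/15 = 131.7/15 ≈ 8.78 hours.
06:00 + 8.777 h ≈ 14:47 → 14:50 to the nearest ten minutes.

14:50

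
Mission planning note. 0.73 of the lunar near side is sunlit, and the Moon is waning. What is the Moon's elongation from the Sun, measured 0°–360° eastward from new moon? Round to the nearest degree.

From f = (1 − cos θ)/2: cos θ = 1 − 2×0.73 = -0.460; arccos → 117.4°.
Since the Moon is past full (waning), take the reflex angle: θ = 360° − 117.4° = 242.6°.

243°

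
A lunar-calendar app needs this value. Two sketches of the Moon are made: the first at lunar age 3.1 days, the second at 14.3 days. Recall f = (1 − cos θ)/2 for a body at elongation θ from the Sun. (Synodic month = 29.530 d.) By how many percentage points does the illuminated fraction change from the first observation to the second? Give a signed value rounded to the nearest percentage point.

First observation: θ = 360°·3.1/29.530 = 37.8°, so f = 0.105.
Second observation: θ = 174.3°, f = 0.998.
Δf = 0.998 − 0.105 = +0.893, i.e. +89 pp.

+89 pp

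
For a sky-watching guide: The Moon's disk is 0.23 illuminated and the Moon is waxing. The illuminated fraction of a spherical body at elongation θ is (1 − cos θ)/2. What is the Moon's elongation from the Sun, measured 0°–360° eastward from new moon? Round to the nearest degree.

cos θ = 1 − 2f = 0.540, giving a principal value of 57.3°.
The Moon is waxing (0°–180°), so θ = 57.3° directly.

57°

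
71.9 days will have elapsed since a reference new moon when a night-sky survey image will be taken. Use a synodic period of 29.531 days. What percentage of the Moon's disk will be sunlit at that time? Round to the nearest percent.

96%

71.9/29.531 = 2.435 lunations, so 2 complete cycles and 12.84 d into the next.
Elongation θ = 360° × 12.84/29.531 ≈ 156.5°.
cos 156.5° = (-0.917), so f = (1 − (-0.917))/2 = 0.959, so 96%.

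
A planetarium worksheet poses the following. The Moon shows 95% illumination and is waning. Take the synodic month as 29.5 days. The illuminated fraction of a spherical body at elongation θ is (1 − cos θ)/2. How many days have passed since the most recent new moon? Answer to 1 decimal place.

From f = (1 − cos θ)/2: cos θ = 1 − 2×0.95 = -0.900; arccos → 154.2°.
Since the Moon is past full (waning), take the reflex angle: θ = 360° − 154.2° = 205.8°.
At 360°/29.5 d per day, 205.8° corresponds to 16.87 days.

16.9 days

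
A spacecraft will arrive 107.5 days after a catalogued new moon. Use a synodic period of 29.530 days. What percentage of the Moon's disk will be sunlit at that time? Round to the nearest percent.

Reduce mod P: 107.5 − 3×29.530 = 18.91 d into the current lunation.
Phase angle: θ = 360°·(18.91 d)/(29.530 d) = 230.5°.
Illuminated fraction = (1 − cos 230.5°)/2 = (1 − (-0.636))/2 ≈ 0.818, so 82%.

82%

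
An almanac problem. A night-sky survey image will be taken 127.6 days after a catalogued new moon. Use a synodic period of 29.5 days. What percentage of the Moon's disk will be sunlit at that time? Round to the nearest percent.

127.6/29.5 = 4.325 lunations, so 4 complete cycles and 9.60 d into the next.
The Moon has covered 9.60/29.5 of its cycle, so θ ≈ 360° × 9.60/29.5 = 117.2°.
cos 117.2° = (-0.456), so f = (1 − (-0.456))/2 = 0.728, so 73%.

73%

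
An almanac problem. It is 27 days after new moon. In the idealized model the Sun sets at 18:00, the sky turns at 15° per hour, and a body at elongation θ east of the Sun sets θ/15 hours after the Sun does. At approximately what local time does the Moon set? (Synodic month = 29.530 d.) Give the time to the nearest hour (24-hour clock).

16:00

Elongation θ = 360° × 27/29.530 ≈ 329.2°.
The Moon trails the Sun by θ/15 = 329.2/15 ≈ 21.94 hours.
18:00 + 21.94 h ≈ 15:57 → 16:00 to the nearest hour.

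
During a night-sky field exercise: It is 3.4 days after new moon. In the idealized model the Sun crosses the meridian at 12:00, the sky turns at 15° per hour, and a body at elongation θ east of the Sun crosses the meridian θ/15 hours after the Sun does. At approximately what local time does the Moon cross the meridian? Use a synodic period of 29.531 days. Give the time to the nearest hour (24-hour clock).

Phase angle: θ = 360°·(3.4 d)/(29.531 d) = 41.4°.
The Moon trails the Sun by θ/15 = 41.4/15 ≈ 2.76 hours.
12:00 + 2.76 h ≈ 14:46 → 15:00 to the nearest hour.

15:00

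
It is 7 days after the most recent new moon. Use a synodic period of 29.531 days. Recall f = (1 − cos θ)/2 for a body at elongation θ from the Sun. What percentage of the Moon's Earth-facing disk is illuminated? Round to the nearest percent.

46%

The Moon has covered 7/29.531 of its cycle, so θ ≈ 360° × 7/29.531 = 85.3°.
With cos θ = 0.081, the lit fraction is (1 − 0.081)/2 ≈ 0.459, so 46%.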